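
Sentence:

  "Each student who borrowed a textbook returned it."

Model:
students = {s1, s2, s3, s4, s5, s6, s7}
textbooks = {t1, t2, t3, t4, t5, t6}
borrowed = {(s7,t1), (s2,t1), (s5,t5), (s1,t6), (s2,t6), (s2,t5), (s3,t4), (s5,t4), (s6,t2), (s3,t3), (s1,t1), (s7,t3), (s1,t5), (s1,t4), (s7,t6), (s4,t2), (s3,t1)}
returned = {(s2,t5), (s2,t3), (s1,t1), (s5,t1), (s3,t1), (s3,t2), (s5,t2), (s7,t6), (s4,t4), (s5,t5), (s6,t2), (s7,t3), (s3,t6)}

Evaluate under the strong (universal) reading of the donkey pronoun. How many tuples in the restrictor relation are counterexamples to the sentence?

"it" takes "a textbook" as antecedent — a donkey pronoun bound across the clause boundary.
Strong reading: for every (s,t) with borrowed(s,t), returned(s,t).
Restrictor pairs: (s1,t1) ✓  (s1,t4) ✗  (s1,t5) ✗  (s1,t6) ✗  (s2,t1) ✗  (s2,t5) ✓  (s2,t6) ✗  (s3,t1) ✓  (s3,t3) ✗  (s3,t4) ✗  (s4,t2) ✗  (s5,t4) ✗  (s5,t5) ✓  (s6,t2) ✓  (s7,t1) ✗  (s7,t3) ✓  (s7,t6) ✓
Counterexamples (restrictor pairs failing the scope): 10.

10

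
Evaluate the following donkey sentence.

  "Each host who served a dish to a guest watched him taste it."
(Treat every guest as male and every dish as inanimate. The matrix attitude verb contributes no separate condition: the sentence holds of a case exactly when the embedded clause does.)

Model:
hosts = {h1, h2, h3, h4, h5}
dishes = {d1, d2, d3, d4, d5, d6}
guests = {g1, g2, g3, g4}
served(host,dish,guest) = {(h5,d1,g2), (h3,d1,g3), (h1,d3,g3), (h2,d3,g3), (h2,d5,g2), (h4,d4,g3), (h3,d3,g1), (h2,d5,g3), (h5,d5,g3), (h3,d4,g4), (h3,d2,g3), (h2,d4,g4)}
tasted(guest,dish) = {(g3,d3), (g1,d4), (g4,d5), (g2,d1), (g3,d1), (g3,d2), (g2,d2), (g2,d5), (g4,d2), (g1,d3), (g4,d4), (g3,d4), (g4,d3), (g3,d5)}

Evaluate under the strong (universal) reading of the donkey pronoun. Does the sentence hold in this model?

"him" takes "a guest" as antecedent and "it" takes "a dish"; both are donkey pronouns co-varying with the restrictor.
Strong reading: for every (h,d,g) with served(h,d,g), tasted(g,d).
Restrictor triples: (h1,d3,g3)→tasted(g3,d3) ✓  (h2,d3,g3)→tasted(g3,d3) ✓  (h2,d4,g4)→tasted(g4,d4) ✓  (h2,d5,g2)→tasted(g2,d5) ✓  (h2,d5,g3)→tasted(g3,d5) ✓  (h3,d1,g3)→tasted(g3,d1) ✓  (h3,d2,g3)→tasted(g3,d2) ✓  (h3,d3,g1)→tasted(g1,d3) ✓  (h3,d4,g4)→tasted(g4,d4) ✓  (h4,d4,g3)→tasted(g3,d4) ✓  (h5,d1,g2)→tasted(g2,d1) ✓  (h5,d5,g3)→tasted(g3,d5) ✓
Every restrictor triple satisfies the scope.

True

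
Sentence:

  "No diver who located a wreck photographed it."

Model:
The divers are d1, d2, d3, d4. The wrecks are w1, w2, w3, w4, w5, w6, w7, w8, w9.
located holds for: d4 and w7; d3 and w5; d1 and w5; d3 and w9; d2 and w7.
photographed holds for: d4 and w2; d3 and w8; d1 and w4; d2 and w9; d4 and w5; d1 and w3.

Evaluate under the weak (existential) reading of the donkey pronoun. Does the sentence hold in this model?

True

"it" takes "a wreck" as antecedent — a donkey pronoun bound across the clause boundary.
Truth condition: for no (d,w) with located(d,w) does photographed(d,w) hold.
Restrictor pairs — does the scope hold? (d1,w5):fails  (d2,w7):fails  (d3,w5):fails  (d3,w9):fails  (d4,w7):fails
Scope holds for no restrictor pair, so the sentence is true.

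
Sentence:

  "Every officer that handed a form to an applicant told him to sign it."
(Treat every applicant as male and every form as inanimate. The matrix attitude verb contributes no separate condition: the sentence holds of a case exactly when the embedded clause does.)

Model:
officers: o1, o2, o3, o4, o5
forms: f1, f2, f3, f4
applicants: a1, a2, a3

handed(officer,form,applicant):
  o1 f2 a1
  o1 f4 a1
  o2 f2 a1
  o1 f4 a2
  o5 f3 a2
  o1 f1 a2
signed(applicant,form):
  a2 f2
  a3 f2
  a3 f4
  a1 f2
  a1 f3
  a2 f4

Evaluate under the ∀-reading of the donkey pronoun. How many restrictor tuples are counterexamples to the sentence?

3

"him" takes "an applicant" as antecedent and "it" takes "a form"; both are donkey pronouns co-varying with the restrictor.
Strong reading: for every (o,f,a) with handed(o,f,a), signed(a,f).
Restrictor triples: (o1,f1,a2)→signed(a2,f1) ✗  (o1,f2,a1)→signed(a1,f2) ✓  (o1,f4,a1)→signed(a1,f4) ✗  (o1,f4,a2)→signed(a2,f4) ✓  (o2,f2,a1)→signed(a1,f2) ✓  (o5,f3,a2)→signed(a2,f3) ✗
Counterexamples (restrictor triples failing the scope): 3.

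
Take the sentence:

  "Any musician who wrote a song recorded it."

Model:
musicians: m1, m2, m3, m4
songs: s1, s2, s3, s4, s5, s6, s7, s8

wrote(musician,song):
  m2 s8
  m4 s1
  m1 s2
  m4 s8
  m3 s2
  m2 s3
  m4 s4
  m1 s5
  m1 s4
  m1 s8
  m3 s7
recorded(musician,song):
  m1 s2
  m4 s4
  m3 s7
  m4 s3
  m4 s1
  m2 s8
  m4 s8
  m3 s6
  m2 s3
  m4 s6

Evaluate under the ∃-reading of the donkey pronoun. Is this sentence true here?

True

"it" takes "a song" as antecedent — a donkey pronoun bound across the clause boundary.
Weak reading: every musician m with some wrote-song has at least one wrote-song s such that recorded(m,s).
Per musician: m1:✓  m2:✓  m3:✓  m4:✓
Every musician in the restrictor has a witness.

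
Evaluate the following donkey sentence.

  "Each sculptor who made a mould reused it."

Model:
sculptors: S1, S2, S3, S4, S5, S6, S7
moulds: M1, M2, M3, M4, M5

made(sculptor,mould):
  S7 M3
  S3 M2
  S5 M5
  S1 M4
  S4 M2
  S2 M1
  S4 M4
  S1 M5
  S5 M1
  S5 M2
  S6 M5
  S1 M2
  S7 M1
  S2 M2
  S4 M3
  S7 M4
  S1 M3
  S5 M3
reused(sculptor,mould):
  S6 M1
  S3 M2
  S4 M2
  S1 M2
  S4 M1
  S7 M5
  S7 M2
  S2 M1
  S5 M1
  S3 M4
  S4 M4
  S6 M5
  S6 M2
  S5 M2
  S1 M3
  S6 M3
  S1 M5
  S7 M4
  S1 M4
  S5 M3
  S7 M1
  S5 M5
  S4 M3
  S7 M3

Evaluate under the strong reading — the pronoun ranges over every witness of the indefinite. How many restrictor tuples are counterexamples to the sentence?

1

"it" takes "a mould" as antecedent — a donkey pronoun bound across the clause boundary.
Strong reading: for every (s,m) with made(s,m), reused(s,m).
Restrictor pairs: (S1,M2) ✓  (S1,M3) ✓  (S1,M4) ✓  (S1,M5) ✓  (S2,M1) ✓  (S2,M2) ✗  (S3,M2) ✓  (S4,M2) ✓  (S4,M3) ✓  (S4,M4) ✓  (S5,M1) ✓  (S5,M2) ✓  (S5,M3) ✓  (S5,M5) ✓  (S6,M5) ✓  (S7,M1) ✓  (S7,M3) ✓  (S7,M4) ✓
Counterexamples (restrictor pairs failing the scope): 1.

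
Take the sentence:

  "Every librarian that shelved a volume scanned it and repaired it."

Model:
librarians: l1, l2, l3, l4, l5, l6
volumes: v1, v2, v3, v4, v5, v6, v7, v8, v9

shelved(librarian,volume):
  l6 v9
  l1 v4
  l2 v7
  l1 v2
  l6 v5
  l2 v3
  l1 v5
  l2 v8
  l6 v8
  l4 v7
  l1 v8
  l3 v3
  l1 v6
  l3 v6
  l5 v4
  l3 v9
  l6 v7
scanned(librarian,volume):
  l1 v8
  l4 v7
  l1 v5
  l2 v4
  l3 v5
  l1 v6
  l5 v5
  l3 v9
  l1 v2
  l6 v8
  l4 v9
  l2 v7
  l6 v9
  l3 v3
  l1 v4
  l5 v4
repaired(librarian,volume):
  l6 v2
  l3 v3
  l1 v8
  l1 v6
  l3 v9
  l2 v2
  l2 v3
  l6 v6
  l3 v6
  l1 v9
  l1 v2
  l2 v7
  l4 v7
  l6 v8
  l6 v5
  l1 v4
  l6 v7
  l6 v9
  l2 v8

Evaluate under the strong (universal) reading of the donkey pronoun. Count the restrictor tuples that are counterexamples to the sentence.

"it" takes "a volume" as antecedent — a donkey pronoun bound across the clause boundary.
Strong reading: for every (l,v) with shelved(l,v), scanned(l,v) ∧ repaired(l,v).
Restrictor pairs: (l1,v2) ✓  (l1,v4) ✓  (l1,v5) ✗  (l1,v6) ✓  (l1,v8) ✓  (l2,v3) ✗  (l2,v7) ✓  (l2,v8) ✗  (l3,v3) ✓  (l3,v6) ✗  (l3,v9) ✓  (l4,v7) ✓  (l5,v4) ✗  (l6,v5) ✗  (l6,v7) ✗  (l6,v8) ✓  (l6,v9) ✓
Counterexamples (restrictor pairs failing the scope): 7.

7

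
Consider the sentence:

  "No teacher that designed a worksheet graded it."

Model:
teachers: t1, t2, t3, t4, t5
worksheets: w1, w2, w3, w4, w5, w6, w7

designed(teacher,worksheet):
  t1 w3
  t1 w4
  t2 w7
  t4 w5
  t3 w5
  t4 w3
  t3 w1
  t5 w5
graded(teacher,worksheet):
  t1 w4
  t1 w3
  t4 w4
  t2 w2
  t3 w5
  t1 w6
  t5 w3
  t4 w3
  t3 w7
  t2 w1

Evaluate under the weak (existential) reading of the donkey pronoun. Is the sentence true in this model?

False

"it" takes "a worksheet" as antecedent — a donkey pronoun bound across the clause boundary.
Truth condition: for no (t,w) with designed(t,w) does graded(t,w) hold.
Restrictor pairs — does the scope hold? (t1,w3):holds  (t1,w4):holds  (t2,w7):fails  (t3,w1):fails  (t3,w5):holds  (t4,w3):holds  (t4,w5):fails  (t5,w5):fails
Scope holds for 4 pair(s), so the sentence is false.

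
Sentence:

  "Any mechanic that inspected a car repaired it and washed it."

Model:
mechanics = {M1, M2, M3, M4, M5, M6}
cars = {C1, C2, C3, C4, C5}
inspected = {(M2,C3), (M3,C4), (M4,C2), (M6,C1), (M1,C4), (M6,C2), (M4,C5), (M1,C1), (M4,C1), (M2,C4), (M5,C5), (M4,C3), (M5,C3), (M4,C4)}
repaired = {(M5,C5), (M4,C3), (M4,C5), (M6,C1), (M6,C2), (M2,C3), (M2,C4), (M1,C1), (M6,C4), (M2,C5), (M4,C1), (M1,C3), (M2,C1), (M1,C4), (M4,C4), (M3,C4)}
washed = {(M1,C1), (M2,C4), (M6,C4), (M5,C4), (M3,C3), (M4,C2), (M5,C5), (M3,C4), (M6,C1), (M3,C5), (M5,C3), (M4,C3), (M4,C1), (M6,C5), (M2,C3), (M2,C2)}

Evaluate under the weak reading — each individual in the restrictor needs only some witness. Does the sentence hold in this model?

"it" takes "a car" as antecedent — a donkey pronoun bound across the clause boundary.
Weak reading: every mechanic m with some inspected-car has at least one inspected-car c such that repaired(m,c) ∧ washed(m,c).
Per mechanic: M1:✓  M2:✓  M3:✓  M4:✓  M5:✓  M6:✓
Every mechanic in the restrictor has a witness.

True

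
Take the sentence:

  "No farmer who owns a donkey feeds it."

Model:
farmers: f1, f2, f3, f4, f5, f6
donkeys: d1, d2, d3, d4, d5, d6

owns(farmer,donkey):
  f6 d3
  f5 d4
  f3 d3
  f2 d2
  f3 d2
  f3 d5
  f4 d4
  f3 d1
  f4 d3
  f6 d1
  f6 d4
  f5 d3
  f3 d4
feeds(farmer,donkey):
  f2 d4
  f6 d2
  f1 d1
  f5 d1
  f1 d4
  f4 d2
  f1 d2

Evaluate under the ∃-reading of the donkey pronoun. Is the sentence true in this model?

True

"it" takes "a donkey" as antecedent — a donkey pronoun bound across the clause boundary.
Truth condition: for no (f,d) with owns(f,d) does feeds(f,d) hold.
Restrictor pairs — does the scope hold? (f2,d2):fails  (f3,d1):fails  (f3,d2):fails  (f3,d3):fails  (f3,d4):fails  (f3,d5):fails  (f4,d3):fails  (f4,d4):fails  (f5,d3):fails  (f5,d4):fails  (f6,d1):fails  (f6,d3):fails  (f6,d4):fails
Scope holds for no restrictor pair, so the sentence is true.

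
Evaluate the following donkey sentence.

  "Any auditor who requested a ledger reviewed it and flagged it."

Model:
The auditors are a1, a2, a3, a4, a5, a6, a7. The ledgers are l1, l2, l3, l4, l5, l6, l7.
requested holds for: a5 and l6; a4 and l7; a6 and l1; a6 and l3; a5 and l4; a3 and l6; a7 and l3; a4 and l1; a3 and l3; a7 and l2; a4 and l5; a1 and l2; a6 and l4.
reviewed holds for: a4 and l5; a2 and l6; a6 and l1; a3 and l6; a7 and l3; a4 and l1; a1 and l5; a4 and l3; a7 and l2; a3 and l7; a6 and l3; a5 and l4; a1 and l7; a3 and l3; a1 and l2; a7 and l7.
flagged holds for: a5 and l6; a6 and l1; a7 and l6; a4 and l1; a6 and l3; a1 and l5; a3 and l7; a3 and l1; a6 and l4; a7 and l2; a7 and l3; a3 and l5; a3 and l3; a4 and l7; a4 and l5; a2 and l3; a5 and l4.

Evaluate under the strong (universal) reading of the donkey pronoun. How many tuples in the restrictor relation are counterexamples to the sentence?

"it" takes "a ledger" as antecedent — a donkey pronoun bound across the clause boundary.
Strong reading: for every (a,l) with requested(a,l), reviewed(a,l) ∧ flagged(a,l).
Restrictor pairs: (a1,l2) ✗  (a3,l3) ✓  (a3,l6) ✗  (a4,l1) ✓  (a4,l5) ✓  (a4,l7) ✗  (a5,l4) ✓  (a5,l6) ✗  (a6,l1) ✓  (a6,l3) ✓  (a6,l4) ✗  (a7,l2) ✓  (a7,l3) ✓
Counterexamples (restrictor pairs failing the scope): 5.

5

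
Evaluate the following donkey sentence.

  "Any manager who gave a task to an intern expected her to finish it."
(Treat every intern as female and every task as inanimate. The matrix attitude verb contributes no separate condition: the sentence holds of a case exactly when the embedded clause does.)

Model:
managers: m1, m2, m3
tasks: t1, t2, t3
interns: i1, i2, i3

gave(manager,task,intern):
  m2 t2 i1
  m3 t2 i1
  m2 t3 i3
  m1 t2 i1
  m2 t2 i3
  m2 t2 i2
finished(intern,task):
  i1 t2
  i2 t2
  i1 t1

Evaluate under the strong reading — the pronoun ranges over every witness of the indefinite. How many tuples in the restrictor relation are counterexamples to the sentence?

"her" takes "an intern" as antecedent and "it" takes "a task"; both are donkey pronouns co-varying with the restrictor.
Strong reading: for every (m,t,i) with gave(m,t,i), finished(i,t).
Restrictor triples: (m1,t2,i1)→finished(i1,t2) ✓  (m2,t2,i1)→finished(i1,t2) ✓  (m2,t2,i2)→finished(i2,t2) ✓  (m2,t2,i3)→finished(i3,t2) ✗  (m2,t3,i3)→finished(i3,t3) ✗  (m3,t2,i1)→finished(i1,t2) ✓
Counterexamples (restrictor triples failing the scope): 2.

2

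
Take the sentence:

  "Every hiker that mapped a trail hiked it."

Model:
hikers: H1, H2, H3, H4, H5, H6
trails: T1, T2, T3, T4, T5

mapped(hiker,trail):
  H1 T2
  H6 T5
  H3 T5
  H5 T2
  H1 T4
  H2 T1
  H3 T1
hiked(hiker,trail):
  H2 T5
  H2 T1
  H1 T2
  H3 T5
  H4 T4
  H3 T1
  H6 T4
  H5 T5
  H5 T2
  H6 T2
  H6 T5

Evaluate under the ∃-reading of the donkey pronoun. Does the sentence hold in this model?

"it" takes "a trail" as antecedent — a donkey pronoun bound across the clause boundary.
Weak reading: every hiker h with some mapped-trail has at least one mapped-trail t such that hiked(h,t).
Per hiker: H1:✓  H2:✓  H3:✓  H5:✓  H6:✓
Every hiker in the restrictor has a witness.

True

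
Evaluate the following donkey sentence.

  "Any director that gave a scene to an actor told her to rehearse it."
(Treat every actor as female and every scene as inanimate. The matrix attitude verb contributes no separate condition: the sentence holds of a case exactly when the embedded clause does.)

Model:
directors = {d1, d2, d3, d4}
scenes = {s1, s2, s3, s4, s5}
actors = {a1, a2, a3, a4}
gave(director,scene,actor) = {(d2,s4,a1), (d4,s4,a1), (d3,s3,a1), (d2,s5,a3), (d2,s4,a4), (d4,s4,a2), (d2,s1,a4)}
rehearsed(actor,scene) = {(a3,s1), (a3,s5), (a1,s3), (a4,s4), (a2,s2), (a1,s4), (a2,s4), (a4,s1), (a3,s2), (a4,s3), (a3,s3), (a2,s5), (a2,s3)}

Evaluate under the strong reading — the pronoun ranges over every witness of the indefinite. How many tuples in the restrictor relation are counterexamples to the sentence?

"her" takes "an actor" as antecedent and "it" takes "a scene"; both are donkey pronouns co-varying with the restrictor.
Strong reading: for every (d,s,a) with gave(d,s,a), rehearsed(a,s).
Restrictor triples: (d2,s1,a4)→rehearsed(a4,s1) ✓  (d2,s4,a1)→rehearsed(a1,s4) ✓  (d2,s4,a4)→rehearsed(a4,s4) ✓  (d2,s5,a3)→rehearsed(a3,s5) ✓  (d3,s3,a1)→rehearsed(a1,s3) ✓  (d4,s4,a1)→rehearsed(a1,s4) ✓  (d4,s4,a2)→rehearsed(a2,s4) ✓
Counterexamples (restrictor triples failing the scope): 0.

0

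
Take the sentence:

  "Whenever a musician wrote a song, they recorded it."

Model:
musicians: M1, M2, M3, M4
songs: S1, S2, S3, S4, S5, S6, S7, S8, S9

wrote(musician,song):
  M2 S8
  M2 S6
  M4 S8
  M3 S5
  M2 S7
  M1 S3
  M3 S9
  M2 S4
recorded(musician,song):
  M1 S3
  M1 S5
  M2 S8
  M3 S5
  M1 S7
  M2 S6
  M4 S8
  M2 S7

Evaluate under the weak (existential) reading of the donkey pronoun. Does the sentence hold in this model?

True

"it" takes "a song" as antecedent — a donkey pronoun bound across the clause boundary.
Weak reading: every musician m with some wrote-song has at least one wrote-song s such that recorded(m,s).
Per musician: M1:✓  M2:✓  M3:✓  M4:✓
Every musician in the restrictor has a witness.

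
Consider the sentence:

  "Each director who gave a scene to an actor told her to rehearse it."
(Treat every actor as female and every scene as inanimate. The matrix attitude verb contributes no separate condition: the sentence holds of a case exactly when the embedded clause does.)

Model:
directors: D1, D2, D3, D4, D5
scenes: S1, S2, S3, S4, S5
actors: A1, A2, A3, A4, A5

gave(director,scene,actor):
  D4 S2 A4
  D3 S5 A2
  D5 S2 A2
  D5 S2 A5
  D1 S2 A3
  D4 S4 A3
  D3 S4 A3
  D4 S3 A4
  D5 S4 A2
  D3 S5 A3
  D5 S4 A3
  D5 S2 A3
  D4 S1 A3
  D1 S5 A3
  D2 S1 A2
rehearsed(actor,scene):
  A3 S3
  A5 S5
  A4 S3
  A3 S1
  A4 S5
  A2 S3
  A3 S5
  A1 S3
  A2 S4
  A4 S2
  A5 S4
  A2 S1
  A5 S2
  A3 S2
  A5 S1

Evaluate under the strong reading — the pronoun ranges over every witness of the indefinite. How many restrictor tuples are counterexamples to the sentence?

5

"her" takes "an actor" as antecedent and "it" takes "a scene"; both are donkey pronouns co-varying with the restrictor.
Strong reading: for every (d,s,a) with gave(d,s,a), rehearsed(a,s).
Restrictor triples: (D1,S2,A3)→rehearsed(A3,S2) ✓  (D1,S5,A3)→rehearsed(A3,S5) ✓  (D2,S1,A2)→rehearsed(A2,S1) ✓  (D3,S4,A3)→rehearsed(A3,S4) ✗  (D3,S5,A2)→rehearsed(A2,S5) ✗  (D3,S5,A3)→rehearsed(A3,S5) ✓  (D4,S1,A3)→rehearsed(A3,S1) ✓  (D4,S2,A4)→rehearsed(A4,S2) ✓  (D4,S3,A4)→rehearsed(A4,S3) ✓  (D4,S4,A3)→rehearsed(A3,S4) ✗  (D5,S2,A2)→rehearsed(A2,S2) ✗  (D5,S2,A3)→rehearsed(A3,S2) ✓  (D5,S2,A5)→rehearsed(A5,S2) ✓  (D5,S4,A2)→rehearsed(A2,S4) ✓  (D5,S4,A3)→rehearsed(A3,S4) ✗
Counterexamples (restrictor triples failing the scope): 5.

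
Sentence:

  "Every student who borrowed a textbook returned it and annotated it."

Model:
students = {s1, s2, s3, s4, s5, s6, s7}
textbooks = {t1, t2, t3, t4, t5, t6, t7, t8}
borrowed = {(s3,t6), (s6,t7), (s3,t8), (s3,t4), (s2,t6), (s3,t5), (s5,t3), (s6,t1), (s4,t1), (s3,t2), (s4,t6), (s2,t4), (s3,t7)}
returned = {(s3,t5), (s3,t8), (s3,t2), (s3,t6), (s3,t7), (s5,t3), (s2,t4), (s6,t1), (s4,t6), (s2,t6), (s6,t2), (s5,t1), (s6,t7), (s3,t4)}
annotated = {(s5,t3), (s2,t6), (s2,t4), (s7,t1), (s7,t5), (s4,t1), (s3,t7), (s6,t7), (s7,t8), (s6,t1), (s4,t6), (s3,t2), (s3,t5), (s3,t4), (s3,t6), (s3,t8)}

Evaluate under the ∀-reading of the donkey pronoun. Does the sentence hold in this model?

"it" takes "a textbook" as antecedent — a donkey pronoun bound across the clause boundary.
Strong reading: for every (s,t) with borrowed(s,t), returned(s,t) ∧ annotated(s,t).
Restrictor pairs: (s2,t4) ✓  (s2,t6) ✓  (s3,t2) ✓  (s3,t4) ✓  (s3,t5) ✓  (s3,t6) ✓  (s3,t7) ✓  (s3,t8) ✓  (s4,t1) ✗  (s4,t6) ✓  (s5,t3) ✓  (s6,t1) ✓  (s6,t7) ✓
Counterexample: (s4,t1) is in borrowed but fails the scope.

False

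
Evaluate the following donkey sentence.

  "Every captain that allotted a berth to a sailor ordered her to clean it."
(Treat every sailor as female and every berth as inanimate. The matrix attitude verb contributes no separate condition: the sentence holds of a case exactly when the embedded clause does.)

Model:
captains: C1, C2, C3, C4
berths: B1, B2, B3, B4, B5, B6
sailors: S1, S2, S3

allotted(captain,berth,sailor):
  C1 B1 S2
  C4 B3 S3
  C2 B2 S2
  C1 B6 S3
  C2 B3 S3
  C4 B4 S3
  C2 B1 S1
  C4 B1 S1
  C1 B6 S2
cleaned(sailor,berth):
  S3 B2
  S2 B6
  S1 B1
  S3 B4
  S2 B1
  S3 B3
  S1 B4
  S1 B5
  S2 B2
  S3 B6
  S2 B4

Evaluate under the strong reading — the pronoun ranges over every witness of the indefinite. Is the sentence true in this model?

"her" takes "a sailor" as antecedent and "it" takes "a berth"; both are donkey pronouns co-varying with the restrictor.
Strong reading: for every (c,b,s) with allotted(c,b,s), cleaned(s,b).
Restrictor triples: (C1,B1,S2)→cleaned(S2,B1) ✓  (C1,B6,S2)→cleaned(S2,B6) ✓  (C1,B6,S3)→cleaned(S3,B6) ✓  (C2,B1,S1)→cleaned(S1,B1) ✓  (C2,B2,S2)→cleaned(S2,B2) ✓  (C2,B3,S3)→cleaned(S3,B3) ✓  (C4,B1,S1)→cleaned(S1,B1) ✓  (C4,B3,S3)→cleaned(S3,B3) ✓  (C4,B4,S3)→cleaned(S3,B4) ✓
Every restrictor triple satisfies the scope.

True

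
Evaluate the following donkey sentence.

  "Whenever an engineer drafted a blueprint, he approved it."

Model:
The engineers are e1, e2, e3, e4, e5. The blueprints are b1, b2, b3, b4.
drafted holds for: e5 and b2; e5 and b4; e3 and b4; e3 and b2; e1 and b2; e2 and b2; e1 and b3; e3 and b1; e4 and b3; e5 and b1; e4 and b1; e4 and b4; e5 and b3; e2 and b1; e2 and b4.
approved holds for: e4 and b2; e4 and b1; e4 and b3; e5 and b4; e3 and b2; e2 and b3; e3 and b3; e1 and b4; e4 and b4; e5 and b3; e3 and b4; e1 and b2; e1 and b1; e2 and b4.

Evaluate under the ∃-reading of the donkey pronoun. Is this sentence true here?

"it" takes "a blueprint" as antecedent — a donkey pronoun bound across the clause boundary.
Weak reading: every engineer e with some drafted-blueprint has at least one drafted-blueprint b such that approved(e,b).
Per engineer: e1:✓  e2:✓  e3:✓  e4:✓  e5:✓
Every engineer in the restrictor has a witness.

True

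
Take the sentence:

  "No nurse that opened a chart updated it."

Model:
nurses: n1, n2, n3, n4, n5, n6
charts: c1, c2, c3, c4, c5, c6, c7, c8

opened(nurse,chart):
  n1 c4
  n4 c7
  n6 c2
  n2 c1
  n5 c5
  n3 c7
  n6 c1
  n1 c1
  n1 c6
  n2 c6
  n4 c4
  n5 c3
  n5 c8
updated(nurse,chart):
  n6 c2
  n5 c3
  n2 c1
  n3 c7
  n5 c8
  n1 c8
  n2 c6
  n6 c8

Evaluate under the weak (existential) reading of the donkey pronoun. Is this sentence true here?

"it" takes "a chart" as antecedent — a donkey pronoun bound across the clause boundary.
Truth condition: for no (n,c) with opened(n,c) does updated(n,c) hold.
Restrictor pairs — does the scope hold? (n1,c1):fails  (n1,c4):fails  (n1,c6):fails  (n2,c1):holds  (n2,c6):holds  (n3,c7):holds  (n4,c4):fails  (n4,c7):fails  (n5,c3):holds  (n5,c5):fails  (n5,c8):holds  (n6,c1):fails  (n6,c2):holds
Scope holds for 6 pair(s), so the sentence is false.

False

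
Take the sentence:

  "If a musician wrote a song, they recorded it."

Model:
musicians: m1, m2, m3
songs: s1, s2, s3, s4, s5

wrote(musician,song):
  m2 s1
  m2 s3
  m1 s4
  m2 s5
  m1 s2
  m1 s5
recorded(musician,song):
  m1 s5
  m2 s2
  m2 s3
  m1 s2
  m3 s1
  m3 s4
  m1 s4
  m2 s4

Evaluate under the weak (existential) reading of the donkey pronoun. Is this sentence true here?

True

"it" takes "a song" as antecedent — a donkey pronoun bound across the clause boundary.
Weak reading: every musician m with some wrote-song has at least one wrote-song s such that recorded(m,s).
Per musician: m1:✓  m2:✓
Every musician in the restrictor has a witness.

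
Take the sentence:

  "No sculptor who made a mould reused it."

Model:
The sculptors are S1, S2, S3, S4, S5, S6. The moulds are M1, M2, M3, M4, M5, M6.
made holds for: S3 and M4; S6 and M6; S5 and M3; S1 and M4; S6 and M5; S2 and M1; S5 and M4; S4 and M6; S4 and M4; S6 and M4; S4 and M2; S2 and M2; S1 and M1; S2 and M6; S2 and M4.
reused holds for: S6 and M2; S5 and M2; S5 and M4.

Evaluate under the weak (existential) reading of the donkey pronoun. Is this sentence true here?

"it" takes "a mould" as antecedent — a donkey pronoun bound across the clause boundary.
Truth condition: for no (s,m) with made(s,m) does reused(s,m) hold.
Restrictor pairs — does the scope hold? (S1,M1):fails  (S1,M4):fails  (S2,M1):fails  (S2,M2):fails  (S2,M4):fails  (S2,M6):fails  (S3,M4):fails  (S4,M2):fails  (S4,M4):fails  (S4,M6):fails  (S5,M3):fails  (S5,M4):holds  (S6,M4):fails  (S6,M5):fails  (S6,M6):fails
Scope holds for 1 pair(s), so the sentence is false.

False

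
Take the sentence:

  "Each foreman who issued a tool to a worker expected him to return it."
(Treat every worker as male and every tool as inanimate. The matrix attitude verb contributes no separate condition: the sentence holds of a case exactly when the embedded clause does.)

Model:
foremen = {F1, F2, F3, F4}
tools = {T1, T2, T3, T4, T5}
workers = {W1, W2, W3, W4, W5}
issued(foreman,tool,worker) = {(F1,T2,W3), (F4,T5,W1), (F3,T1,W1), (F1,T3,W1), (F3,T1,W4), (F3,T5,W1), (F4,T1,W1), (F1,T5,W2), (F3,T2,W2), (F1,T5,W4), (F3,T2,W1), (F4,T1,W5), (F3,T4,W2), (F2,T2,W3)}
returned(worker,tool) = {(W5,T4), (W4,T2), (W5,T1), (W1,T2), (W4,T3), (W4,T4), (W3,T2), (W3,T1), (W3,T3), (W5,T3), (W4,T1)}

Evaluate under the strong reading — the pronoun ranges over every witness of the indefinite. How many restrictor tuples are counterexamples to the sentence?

"him" takes "a worker" as antecedent and "it" takes "a tool"; both are donkey pronouns co-varying with the restrictor.
Strong reading: for every (f,t,w) with issued(f,t,w), returned(w,t).
Restrictor triples: (F1,T2,W3)→returned(W3,T2) ✓  (F1,T3,W1)→returned(W1,T3) ✗  (F1,T5,W2)→returned(W2,T5) ✗  (F1,T5,W4)→returned(W4,T5) ✗  (F2,T2,W3)→returned(W3,T2) ✓  (F3,T1,W1)→returned(W1,T1) ✗  (F3,T1,W4)→returned(W4,T1) ✓  (F3,T2,W1)→returned(W1,T2) ✓  (F3,T2,W2)→returned(W2,T2) ✗  (F3,T4,W2)→returned(W2,T4) ✗  (F3,T5,W1)→returned(W1,T5) ✗  (F4,T1,W1)→returned(W1,T1) ✗  (F4,T1,W5)→returned(W5,T1) ✓  (F4,T5,W1)→returned(W1,T5) ✗
Counterexamples (restrictor triples failing the scope): 9.

9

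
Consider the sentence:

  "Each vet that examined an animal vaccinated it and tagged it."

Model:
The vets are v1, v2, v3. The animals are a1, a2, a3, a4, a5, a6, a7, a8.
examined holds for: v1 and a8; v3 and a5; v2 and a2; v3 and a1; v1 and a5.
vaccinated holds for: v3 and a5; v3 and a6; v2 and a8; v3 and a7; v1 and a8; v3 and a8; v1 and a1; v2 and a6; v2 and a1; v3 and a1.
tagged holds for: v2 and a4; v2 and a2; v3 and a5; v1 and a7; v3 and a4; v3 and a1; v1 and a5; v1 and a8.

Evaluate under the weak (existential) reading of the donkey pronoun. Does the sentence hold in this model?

False

"it" takes "an animal" as antecedent — a donkey pronoun bound across the clause boundary.
Weak reading: every vet v with some examined-animal has at least one examined-animal a such that vaccinated(v,a) ∧ tagged(v,a).
Per vet: v1:✓  v2:✗  v3:✓
v2 has no witness among its examined-animals.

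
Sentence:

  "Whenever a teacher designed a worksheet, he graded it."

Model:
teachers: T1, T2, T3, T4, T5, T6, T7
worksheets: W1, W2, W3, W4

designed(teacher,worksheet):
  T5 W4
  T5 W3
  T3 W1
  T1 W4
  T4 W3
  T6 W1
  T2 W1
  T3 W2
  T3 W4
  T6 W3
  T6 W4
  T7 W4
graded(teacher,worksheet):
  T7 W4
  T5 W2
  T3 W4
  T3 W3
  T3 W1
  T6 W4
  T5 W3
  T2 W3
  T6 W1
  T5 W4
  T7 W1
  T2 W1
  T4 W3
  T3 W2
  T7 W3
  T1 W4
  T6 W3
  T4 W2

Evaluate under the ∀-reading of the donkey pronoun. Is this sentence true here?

"it" takes "a worksheet" as antecedent — a donkey pronoun bound across the clause boundary.
Strong reading: for every (t,w) with designed(t,w), graded(t,w).
Restrictor pairs: (T1,W4) ✓  (T2,W1) ✓  (T3,W1) ✓  (T3,W2) ✓  (T3,W4) ✓  (T4,W3) ✓  (T5,W3) ✓  (T5,W4) ✓  (T6,W1) ✓  (T6,W3) ✓  (T6,W4) ✓  (T7,W4) ✓
Every restrictor pair satisfies the scope.

True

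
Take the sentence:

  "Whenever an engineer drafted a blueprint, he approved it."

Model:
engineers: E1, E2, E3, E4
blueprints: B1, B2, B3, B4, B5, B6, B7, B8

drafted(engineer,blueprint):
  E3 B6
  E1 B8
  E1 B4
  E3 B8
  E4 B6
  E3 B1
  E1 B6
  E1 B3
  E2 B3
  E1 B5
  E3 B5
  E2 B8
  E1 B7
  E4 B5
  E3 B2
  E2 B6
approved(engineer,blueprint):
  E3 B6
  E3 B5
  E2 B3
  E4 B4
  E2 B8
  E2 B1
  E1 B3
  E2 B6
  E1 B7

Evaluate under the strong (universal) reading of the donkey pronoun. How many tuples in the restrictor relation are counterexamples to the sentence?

"it" takes "a blueprint" as antecedent — a donkey pronoun bound across the clause boundary.
Strong reading: for every (e,b) with drafted(e,b), approved(e,b).
Restrictor pairs: (E1,B3) ✓  (E1,B4) ✗  (E1,B5) ✗  (E1,B6) ✗  (E1,B7) ✓  (E1,B8) ✗  (E2,B3) ✓  (E2,B6) ✓  (E2,B8) ✓  (E3,B1) ✗  (E3,B2) ✗  (E3,B5) ✓  (E3,B6) ✓  (E3,B8) ✗  (E4,B5) ✗  (E4,B6) ✗
Counterexamples (restrictor pairs failing the scope): 9.

9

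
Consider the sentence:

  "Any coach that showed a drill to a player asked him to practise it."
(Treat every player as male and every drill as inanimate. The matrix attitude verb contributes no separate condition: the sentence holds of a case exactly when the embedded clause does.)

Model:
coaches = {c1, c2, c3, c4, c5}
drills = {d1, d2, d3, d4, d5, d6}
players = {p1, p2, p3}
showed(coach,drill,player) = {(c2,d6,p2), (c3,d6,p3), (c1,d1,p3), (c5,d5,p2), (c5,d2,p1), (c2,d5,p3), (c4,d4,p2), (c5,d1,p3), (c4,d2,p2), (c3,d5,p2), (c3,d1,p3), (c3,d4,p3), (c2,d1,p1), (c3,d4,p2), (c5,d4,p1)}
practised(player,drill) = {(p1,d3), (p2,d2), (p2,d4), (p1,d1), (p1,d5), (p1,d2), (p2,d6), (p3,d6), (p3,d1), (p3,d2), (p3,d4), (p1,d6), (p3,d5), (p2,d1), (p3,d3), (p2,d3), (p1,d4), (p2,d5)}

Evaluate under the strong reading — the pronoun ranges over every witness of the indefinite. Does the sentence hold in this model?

True

"him" takes "a player" as antecedent and "it" takes "a drill"; both are donkey pronouns co-varying with the restrictor.
Strong reading: for every (c,d,p) with showed(c,d,p), practised(p,d).
Restrictor triples: (c1,d1,p3)→practised(p3,d1) ✓  (c2,d1,p1)→practised(p1,d1) ✓  (c2,d5,p3)→practised(p3,d5) ✓  (c2,d6,p2)→practised(p2,d6) ✓  (c3,d1,p3)→practised(p3,d1) ✓  (c3,d4,p2)→practised(p2,d4) ✓  (c3,d4,p3)→practised(p3,d4) ✓  (c3,d5,p2)→practised(p2,d5) ✓  (c3,d6,p3)→practised(p3,d6) ✓  (c4,d2,p2)→practised(p2,d2) ✓  (c4,d4,p2)→practised(p2,d4) ✓  (c5,d1,p3)→practised(p3,d1) ✓  (c5,d2,p1)→practised(p1,d2) ✓  (c5,d4,p1)→practised(p1,d4) ✓  (c5,d5,p2)→practised(p2,d5) ✓
Every restrictor triple satisfies the scope.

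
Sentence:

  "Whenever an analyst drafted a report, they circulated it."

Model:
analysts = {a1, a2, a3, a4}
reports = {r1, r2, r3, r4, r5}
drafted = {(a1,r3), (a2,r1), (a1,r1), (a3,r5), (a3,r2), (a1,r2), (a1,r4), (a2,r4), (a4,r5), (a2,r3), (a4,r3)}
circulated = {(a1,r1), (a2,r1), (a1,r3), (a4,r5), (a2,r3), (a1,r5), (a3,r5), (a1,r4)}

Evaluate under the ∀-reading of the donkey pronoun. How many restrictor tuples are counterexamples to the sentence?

"it" takes "a report" as antecedent — a donkey pronoun bound across the clause boundary.
Strong reading: for every (a,r) with drafted(a,r), circulated(a,r).
Restrictor pairs: (a1,r1) ✓  (a1,r2) ✗  (a1,r3) ✓  (a1,r4) ✓  (a2,r1) ✓  (a2,r3) ✓  (a2,r4) ✗  (a3,r2) ✗  (a3,r5) ✓  (a4,r3) ✗  (a4,r5) ✓
Counterexamples (restrictor pairs failing the scope): 4.

4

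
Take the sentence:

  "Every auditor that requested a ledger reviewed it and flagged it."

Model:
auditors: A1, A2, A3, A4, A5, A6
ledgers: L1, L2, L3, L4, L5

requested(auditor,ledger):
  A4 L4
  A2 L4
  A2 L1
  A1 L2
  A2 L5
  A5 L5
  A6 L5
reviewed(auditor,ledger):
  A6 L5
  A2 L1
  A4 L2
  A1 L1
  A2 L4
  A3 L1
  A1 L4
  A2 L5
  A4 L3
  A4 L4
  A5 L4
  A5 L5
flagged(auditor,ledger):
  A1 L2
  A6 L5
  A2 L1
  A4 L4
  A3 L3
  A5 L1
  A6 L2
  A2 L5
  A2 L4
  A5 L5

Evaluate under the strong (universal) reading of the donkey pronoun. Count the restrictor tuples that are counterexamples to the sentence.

"it" takes "a ledger" as antecedent — a donkey pronoun bound across the clause boundary.
Strong reading: for every (a,l) with requested(a,l), reviewed(a,l) ∧ flagged(a,l).
Restrictor pairs: (A1,L2) ✗  (A2,L1) ✓  (A2,L4) ✓  (A2,L5) ✓  (A4,L4) ✓  (A5,L5) ✓  (A6,L5) ✓
Counterexamples (restrictor pairs failing the scope): 1.

1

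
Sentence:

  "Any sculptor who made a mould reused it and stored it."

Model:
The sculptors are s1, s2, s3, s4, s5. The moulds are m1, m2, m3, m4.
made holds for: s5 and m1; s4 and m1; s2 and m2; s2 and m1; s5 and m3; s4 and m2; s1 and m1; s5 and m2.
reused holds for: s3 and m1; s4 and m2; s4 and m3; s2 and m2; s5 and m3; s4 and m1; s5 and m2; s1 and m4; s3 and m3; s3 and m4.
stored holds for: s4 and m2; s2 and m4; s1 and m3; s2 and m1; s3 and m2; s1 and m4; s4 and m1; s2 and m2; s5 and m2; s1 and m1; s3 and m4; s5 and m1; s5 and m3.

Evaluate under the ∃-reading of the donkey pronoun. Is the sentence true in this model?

"it" takes "a mould" as antecedent — a donkey pronoun bound across the clause boundary.
Weak reading: every sculptor s with some made-mould has at least one made-mould m such that reused(s,m) ∧ stored(s,m).
Per sculptor: s1:✗  s2:✓  s4:✓  s5:✓
s1 has no witness among its made-moulds.

False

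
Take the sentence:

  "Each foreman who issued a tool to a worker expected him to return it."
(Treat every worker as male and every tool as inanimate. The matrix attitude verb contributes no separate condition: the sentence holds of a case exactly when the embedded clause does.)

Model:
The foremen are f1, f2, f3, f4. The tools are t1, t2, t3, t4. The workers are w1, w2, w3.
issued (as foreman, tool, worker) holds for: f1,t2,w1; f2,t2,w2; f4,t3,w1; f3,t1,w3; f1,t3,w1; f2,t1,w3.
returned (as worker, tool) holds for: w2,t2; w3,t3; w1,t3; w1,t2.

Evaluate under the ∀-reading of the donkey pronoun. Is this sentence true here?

False

"him" takes "a worker" as antecedent and "it" takes "a tool"; both are donkey pronouns co-varying with the restrictor.
Strong reading: for every (f,t,w) with issued(f,t,w), returned(w,t).
Restrictor triples: (f1,t2,w1)→returned(w1,t2) ✓  (f1,t3,w1)→returned(w1,t3) ✓  (f2,t1,w3)→returned(w3,t1) ✗  (f2,t2,w2)→returned(w2,t2) ✓  (f3,t1,w3)→returned(w3,t1) ✗  (f4,t3,w1)→returned(w1,t3) ✓
Counterexample: (f2,t1,w3) — returned(w3,t1) does not hold.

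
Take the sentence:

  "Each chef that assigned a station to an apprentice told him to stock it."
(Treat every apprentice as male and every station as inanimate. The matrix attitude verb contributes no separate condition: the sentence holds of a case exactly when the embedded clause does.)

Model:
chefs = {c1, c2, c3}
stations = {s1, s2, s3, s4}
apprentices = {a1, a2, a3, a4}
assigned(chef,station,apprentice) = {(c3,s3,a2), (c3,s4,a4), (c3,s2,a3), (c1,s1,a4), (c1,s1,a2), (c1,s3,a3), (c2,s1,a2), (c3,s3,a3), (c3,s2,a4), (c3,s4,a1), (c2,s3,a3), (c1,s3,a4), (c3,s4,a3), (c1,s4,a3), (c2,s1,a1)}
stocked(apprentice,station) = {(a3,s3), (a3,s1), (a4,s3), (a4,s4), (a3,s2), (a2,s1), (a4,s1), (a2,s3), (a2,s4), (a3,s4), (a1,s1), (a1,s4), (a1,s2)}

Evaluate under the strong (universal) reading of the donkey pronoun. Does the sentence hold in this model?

False

"him" takes "an apprentice" as antecedent and "it" takes "a station"; both are donkey pronouns co-varying with the restrictor.
Strong reading: for every (c,s,a) with assigned(c,s,a), stocked(a,s).
Restrictor triples: (c1,s1,a2)→stocked(a2,s1) ✓  (c1,s1,a4)→stocked(a4,s1) ✓  (c1,s3,a3)→stocked(a3,s3) ✓  (c1,s3,a4)→stocked(a4,s3) ✓  (c1,s4,a3)→stocked(a3,s4) ✓  (c2,s1,a1)→stocked(a1,s1) ✓  (c2,s1,a2)→stocked(a2,s1) ✓  (c2,s3,a3)→stocked(a3,s3) ✓  (c3,s2,a3)→stocked(a3,s2) ✓  (c3,s2,a4)→stocked(a4,s2) ✗  (c3,s3,a2)→stocked(a2,s3) ✓  (c3,s3,a3)→stocked(a3,s3) ✓  (c3,s4,a1)→stocked(a1,s4) ✓  (c3,s4,a3)→stocked(a3,s4) ✓  (c3,s4,a4)→stocked(a4,s4) ✓
Counterexample: (c3,s2,a4) — stocked(a4,s2) does not hold.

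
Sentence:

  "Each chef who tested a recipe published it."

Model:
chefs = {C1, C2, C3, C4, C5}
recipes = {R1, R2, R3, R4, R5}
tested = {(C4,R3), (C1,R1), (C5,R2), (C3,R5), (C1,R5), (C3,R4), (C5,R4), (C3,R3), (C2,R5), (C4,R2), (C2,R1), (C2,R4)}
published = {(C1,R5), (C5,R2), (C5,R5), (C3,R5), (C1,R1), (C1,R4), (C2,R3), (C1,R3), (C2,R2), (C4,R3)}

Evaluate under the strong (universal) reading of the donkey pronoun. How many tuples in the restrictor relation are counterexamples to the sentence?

7

"it" takes "a recipe" as antecedent — a donkey pronoun bound across the clause boundary.
Strong reading: for every (c,r) with tested(c,r), published(c,r).
Restrictor pairs: (C1,R1) ✓  (C1,R5) ✓  (C2,R1) ✗  (C2,R4) ✗  (C2,R5) ✗  (C3,R3) ✗  (C3,R4) ✗  (C3,R5) ✓  (C4,R2) ✗  (C4,R3) ✓  (C5,R2) ✓  (C5,R4) ✗
Counterexamples (restrictor pairs failing the scope): 7.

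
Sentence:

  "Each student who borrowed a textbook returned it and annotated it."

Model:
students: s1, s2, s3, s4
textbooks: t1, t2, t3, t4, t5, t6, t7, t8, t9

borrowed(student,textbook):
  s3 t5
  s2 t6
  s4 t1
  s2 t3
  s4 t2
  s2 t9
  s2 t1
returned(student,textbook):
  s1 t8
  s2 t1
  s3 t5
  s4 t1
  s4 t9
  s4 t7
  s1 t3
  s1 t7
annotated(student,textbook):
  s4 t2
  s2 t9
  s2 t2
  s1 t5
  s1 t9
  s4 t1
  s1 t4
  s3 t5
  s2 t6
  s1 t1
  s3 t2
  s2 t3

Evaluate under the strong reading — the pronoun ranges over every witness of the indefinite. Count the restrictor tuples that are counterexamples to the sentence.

5

"it" takes "a textbook" as antecedent — a donkey pronoun bound across the clause boundary.
Strong reading: for every (s,t) with borrowed(s,t), returned(s,t) ∧ annotated(s,t).
Restrictor pairs: (s2,t1) ✗  (s2,t3) ✗  (s2,t6) ✗  (s2,t9) ✗  (s3,t5) ✓  (s4,t1) ✓  (s4,t2) ✗
Counterexamples (restrictor pairs failing the scope): 5.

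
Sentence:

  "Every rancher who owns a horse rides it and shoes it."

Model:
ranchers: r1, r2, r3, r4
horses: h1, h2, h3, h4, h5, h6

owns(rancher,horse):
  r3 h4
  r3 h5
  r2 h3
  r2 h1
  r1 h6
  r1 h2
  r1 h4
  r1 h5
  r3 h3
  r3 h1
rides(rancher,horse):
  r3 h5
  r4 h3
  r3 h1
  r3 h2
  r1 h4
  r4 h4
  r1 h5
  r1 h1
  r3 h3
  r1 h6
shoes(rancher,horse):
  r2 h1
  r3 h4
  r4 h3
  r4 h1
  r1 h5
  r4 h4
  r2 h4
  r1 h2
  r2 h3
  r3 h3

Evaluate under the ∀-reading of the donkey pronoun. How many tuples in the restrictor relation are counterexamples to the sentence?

8

"it" takes "a horse" as antecedent — a donkey pronoun bound across the clause boundary.
Strong reading: for every (r,h) with owns(r,h), rides(r,h) ∧ shoes(r,h).
Restrictor pairs: (r1,h2) ✗  (r1,h4) ✗  (r1,h5) ✓  (r1,h6) ✗  (r2,h1) ✗  (r2,h3) ✗  (r3,h1) ✗  (r3,h3) ✓  (r3,h4) ✗  (r3,h5) ✗
Counterexamples (restrictor pairs failing the scope): 8.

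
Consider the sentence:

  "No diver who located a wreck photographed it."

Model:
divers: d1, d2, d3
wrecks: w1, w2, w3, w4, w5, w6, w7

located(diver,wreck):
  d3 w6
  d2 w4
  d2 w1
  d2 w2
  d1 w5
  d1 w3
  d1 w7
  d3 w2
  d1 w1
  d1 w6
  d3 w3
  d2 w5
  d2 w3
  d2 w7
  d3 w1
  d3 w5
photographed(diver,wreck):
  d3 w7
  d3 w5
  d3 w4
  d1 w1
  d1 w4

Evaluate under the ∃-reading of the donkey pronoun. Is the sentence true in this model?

False

"it" takes "a wreck" as antecedent — a donkey pronoun bound across the clause boundary.
Truth condition: for no (d,w) with located(d,w) does photographed(d,w) hold.
Restrictor pairs — does the scope hold? (d1,w1):holds  (d1,w3):fails  (d1,w5):fails  (d1,w6):fails  (d1,w7):fails  (d2,w1):fails  (d2,w2):fails  (d2,w3):fails  (d2,w4):fails  (d2,w5):fails  (d2,w7):fails  (d3,w1):fails  (d3,w2):fails  (d3,w3):fails  (d3,w5):holds  (d3,w6):fails
Scope holds for 2 pair(s), so the sentence is false.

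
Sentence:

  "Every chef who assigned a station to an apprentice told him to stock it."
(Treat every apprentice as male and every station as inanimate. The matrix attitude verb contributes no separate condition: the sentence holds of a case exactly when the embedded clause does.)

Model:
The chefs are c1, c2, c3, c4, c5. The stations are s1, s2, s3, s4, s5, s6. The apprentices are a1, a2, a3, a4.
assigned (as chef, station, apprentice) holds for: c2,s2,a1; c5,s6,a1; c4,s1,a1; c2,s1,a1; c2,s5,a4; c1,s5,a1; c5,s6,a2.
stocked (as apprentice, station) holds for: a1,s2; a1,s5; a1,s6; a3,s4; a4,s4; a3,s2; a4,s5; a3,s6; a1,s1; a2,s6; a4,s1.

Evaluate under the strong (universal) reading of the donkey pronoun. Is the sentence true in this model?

"him" takes "an apprentice" as antecedent and "it" takes "a station"; both are donkey pronouns co-varying with the restrictor.
Strong reading: for every (c,s,a) with assigned(c,s,a), stocked(a,s).
Restrictor triples: (c1,s5,a1)→stocked(a1,s5) ✓  (c2,s1,a1)→stocked(a1,s1) ✓  (c2,s2,a1)→stocked(a1,s2) ✓  (c2,s5,a4)→stocked(a4,s5) ✓  (c4,s1,a1)→stocked(a1,s1) ✓  (c5,s6,a1)→stocked(a1,s6) ✓  (c5,s6,a2)→stocked(a2,s6) ✓
Every restrictor triple satisfies the scope.

True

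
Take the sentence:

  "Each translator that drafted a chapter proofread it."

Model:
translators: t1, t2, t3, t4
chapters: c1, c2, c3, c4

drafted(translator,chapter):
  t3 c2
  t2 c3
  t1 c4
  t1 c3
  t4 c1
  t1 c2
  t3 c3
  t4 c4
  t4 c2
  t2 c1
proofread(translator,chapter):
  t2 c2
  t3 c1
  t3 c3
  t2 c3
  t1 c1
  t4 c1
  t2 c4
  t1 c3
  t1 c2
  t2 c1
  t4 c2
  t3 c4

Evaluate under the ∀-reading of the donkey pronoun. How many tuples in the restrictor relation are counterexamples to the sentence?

"it" takes "a chapter" as antecedent — a donkey pronoun bound across the clause boundary.
Strong reading: for every (t,c) with drafted(t,c), proofread(t,c).
Restrictor pairs: (t1,c2) ✓  (t1,c3) ✓  (t1,c4) ✗  (t2,c1) ✓  (t2,c3) ✓  (t3,c2) ✗  (t3,c3) ✓  (t4,c1) ✓  (t4,c2) ✓  (t4,c4) ✗
Counterexamples (restrictor pairs failing the scope): 3.

3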